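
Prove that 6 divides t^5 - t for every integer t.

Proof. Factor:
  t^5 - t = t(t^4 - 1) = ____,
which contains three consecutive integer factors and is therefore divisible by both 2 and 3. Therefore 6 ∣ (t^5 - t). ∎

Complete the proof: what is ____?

(t - 1)t(t + 1)(t^2 + 1)

t^4 - 1 = (t^2 - 1)(t^2 + 1), and t^2 - 1 = (t-1)(t+1).
So t(t^4 - 1) = (t - 1)t(t + 1)(t^2 + 1).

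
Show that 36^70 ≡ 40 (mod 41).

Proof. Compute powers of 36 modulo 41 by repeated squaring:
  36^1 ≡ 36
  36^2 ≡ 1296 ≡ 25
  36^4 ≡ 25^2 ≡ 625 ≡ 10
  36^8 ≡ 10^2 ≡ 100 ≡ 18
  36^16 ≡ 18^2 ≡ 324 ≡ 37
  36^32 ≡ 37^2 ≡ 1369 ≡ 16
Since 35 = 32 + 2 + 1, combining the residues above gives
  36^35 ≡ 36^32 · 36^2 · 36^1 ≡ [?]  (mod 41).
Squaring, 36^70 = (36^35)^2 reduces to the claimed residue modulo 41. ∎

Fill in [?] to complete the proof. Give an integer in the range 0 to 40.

Multiply the listed residues: 16 · 25 · 36 = 400 → 14400.
Reducing modulo 41: 14400 = 351·41 + 9, so 36^35 ≡ 9.

9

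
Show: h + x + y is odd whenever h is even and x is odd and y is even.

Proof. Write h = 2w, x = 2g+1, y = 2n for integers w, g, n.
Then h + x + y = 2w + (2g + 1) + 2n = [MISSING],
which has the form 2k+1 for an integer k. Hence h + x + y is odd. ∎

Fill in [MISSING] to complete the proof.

2(g + n + w) + 1

2w + (2g + 1) + 2n = 2g + 2n + 2w + 1
= 2(g + n + w) + 1.
Since g + n + w is an integer, the sum is of the form 2k+1 for an integer k.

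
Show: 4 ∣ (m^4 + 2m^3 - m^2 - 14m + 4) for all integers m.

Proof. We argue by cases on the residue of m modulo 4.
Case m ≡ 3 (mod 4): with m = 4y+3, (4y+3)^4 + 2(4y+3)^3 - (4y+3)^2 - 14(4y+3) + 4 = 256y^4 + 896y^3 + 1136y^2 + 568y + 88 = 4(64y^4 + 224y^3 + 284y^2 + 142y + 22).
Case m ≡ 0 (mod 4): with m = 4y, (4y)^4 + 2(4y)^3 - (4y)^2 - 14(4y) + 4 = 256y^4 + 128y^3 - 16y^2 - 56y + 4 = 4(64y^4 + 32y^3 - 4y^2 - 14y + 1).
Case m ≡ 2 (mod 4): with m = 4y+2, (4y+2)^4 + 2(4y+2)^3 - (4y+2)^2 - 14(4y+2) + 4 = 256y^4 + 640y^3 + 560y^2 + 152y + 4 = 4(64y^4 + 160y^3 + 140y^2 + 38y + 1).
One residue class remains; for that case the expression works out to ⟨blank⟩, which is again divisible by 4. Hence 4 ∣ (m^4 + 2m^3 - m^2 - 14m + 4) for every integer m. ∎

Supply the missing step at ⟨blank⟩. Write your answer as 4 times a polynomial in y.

Only m ≡ 1 (mod 4) is unaccounted for. Put m = 4y+1:
(4y+1)^4 + 2(4y+1)^3 - (4y+1)^2 - 14(4y+1) + 4 expands to 256y^4 + 384y^3 + 176y^2 - 24y - 8,
and factoring out 4 leaves 4(64y^4 + 96y^3 + 44y^2 - 6y - 2).

4(64y^4 + 96y^3 + 44y^2 - 6y - 2)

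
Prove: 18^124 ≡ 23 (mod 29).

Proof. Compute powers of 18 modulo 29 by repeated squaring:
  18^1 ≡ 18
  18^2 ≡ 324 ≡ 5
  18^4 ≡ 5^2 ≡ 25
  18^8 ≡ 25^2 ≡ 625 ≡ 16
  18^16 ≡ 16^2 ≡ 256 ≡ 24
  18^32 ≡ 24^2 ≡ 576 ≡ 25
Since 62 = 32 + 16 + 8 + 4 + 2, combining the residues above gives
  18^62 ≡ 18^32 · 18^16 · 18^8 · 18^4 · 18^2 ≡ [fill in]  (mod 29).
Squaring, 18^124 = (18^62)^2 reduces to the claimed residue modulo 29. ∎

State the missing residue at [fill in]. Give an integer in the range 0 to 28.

18^32 · 18^16 · 18^8 · 18^4 · 18^2 ≡ 25 · 24 · 16 · 25 · 5 = 1200000.
1200000 mod 29 = 9, so 18^62 ≡ 9 (mod 29).

9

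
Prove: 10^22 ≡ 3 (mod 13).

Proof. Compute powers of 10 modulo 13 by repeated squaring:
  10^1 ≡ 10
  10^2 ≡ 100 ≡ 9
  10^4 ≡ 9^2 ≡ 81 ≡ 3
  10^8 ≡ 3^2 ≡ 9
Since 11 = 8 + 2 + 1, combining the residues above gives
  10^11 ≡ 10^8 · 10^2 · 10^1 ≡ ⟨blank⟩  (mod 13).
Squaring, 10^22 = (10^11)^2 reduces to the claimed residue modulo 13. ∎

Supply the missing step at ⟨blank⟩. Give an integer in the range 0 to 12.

4

Multiply the listed residues: 9 · 9 · 10 = 81 → 810.
Reducing modulo 13: 810 = 62·13 + 4, so 10^11 ≡ 4.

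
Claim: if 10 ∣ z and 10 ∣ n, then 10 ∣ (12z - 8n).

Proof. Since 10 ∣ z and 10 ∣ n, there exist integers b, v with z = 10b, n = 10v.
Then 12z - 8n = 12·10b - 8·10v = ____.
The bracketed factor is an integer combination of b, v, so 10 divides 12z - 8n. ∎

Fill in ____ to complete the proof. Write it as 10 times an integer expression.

Each term has a factor of 10: 12·10b - 8·10v = 10·(12b - 8v).
Since 12b - 8v is an integer, 10 ∣ (12z - 8n).

10(12b - 8v)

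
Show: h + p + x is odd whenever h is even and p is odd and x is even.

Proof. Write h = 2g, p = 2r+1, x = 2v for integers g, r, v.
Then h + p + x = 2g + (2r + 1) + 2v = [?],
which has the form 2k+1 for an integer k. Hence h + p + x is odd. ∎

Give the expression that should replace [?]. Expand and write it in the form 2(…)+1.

2(g + r + v) + 1

Expanding: 2g + (2r + 1) + 2v = 2g + 2r + 2v + 1.
Every term except the constant is even, so this is 2(g + r + v) + 1,
and g + r + v ∈ ℤ gives the required form.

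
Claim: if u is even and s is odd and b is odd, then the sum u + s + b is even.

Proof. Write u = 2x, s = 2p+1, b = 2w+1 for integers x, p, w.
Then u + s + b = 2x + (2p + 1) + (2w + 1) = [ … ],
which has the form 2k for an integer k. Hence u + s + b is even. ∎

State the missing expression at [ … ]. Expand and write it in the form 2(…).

2(p + w + x + 1)

Expanding: 2x + (2p + 1) + (2w + 1) = 2p + 2w + 2x + 2.
Every term is even; pulling out the factor of 2 gives 2(p + w + x + 1).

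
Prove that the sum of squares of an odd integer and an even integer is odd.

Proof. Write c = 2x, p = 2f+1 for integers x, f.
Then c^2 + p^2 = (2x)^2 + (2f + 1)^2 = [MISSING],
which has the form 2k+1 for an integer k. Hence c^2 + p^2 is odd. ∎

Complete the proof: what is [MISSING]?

(2x)^2 + (2f + 1)^2 = 4f^2 + 4f + 4x^2 + 1
= 2(2f^2 + 2f + 2x^2) + 1.
Since 2f^2 + 2f + 2x^2 is an integer, the sum of squares is of the form 2k+1 for an integer k.

2(2f^2 + 2f + 2x^2) + 1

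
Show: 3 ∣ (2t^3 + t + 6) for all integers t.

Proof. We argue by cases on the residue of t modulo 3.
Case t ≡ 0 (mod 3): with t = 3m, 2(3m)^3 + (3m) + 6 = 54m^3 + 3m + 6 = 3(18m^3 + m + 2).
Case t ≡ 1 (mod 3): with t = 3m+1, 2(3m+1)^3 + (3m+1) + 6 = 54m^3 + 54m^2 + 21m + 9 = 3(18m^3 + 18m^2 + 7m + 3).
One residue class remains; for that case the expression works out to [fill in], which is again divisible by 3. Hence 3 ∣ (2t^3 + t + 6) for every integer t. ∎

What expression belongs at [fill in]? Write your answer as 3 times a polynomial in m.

Only t ≡ 2 (mod 3) is unaccounted for. Put t = 3m+2:
2(3m+2)^3 + (3m+2) + 6 expands to 54m^3 + 108m^2 + 75m + 24,
and factoring out 3 leaves 3(18m^3 + 36m^2 + 25m + 8).

3(18m^3 + 36m^2 + 25m + 8)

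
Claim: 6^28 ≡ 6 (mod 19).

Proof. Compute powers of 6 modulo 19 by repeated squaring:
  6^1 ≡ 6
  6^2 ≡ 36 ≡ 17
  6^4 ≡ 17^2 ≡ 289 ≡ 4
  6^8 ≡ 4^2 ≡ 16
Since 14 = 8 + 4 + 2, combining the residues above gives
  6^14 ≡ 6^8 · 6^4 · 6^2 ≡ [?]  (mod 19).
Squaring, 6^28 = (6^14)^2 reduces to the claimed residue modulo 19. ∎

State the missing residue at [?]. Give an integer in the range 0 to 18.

6^8 · 6^4 · 6^2 ≡ 16 · 4 · 17 = 1088.
1088 mod 19 = 5, so 6^14 ≡ 5 (mod 19).

5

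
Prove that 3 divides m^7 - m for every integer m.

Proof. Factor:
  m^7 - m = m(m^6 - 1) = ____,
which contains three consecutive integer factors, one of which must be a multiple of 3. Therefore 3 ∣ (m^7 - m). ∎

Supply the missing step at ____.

m^6 - 1 = (m^2 - 1)(m^4 + m^2 + 1), and m^2 - 1 = (m-1)(m+1).
So m(m^6 - 1) = (m - 1)m(m + 1)(m^4 + m^2 + 1).

(m - 1)m(m + 1)(m^4 + m^2 + 1)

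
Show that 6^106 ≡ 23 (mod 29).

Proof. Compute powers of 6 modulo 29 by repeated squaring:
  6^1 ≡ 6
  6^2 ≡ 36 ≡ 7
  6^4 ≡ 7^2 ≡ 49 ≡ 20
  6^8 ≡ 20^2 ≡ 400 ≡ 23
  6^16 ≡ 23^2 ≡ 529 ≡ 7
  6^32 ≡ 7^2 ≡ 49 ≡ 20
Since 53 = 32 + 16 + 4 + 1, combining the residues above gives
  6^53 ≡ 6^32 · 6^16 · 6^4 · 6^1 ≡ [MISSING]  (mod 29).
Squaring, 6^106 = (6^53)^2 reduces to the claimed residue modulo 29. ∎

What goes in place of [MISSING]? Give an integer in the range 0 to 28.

Multiply the listed residues: 20 · 7 · 20 · 6 = 140 → 2800 → 16800.
Reducing modulo 29: 16800 = 579·29 + 9, so 6^53 ≡ 9.

9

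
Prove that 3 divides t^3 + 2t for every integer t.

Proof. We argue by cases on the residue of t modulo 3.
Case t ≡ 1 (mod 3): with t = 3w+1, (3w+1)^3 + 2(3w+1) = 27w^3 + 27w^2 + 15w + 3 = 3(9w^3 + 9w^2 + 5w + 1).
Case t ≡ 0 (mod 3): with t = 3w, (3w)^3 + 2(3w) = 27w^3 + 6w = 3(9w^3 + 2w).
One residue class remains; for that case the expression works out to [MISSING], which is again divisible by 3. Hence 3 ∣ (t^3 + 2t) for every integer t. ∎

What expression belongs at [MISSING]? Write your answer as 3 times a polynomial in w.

3(9w^3 + 18w^2 + 14w + 4)

Only t ≡ 2 (mod 3) is unaccounted for. Put t = 3w+2:
(3w+2)^3 + 2(3w+2) expands to 27w^3 + 54w^2 + 42w + 12,
and factoring out 3 leaves 3(9w^3 + 18w^2 + 14w + 4).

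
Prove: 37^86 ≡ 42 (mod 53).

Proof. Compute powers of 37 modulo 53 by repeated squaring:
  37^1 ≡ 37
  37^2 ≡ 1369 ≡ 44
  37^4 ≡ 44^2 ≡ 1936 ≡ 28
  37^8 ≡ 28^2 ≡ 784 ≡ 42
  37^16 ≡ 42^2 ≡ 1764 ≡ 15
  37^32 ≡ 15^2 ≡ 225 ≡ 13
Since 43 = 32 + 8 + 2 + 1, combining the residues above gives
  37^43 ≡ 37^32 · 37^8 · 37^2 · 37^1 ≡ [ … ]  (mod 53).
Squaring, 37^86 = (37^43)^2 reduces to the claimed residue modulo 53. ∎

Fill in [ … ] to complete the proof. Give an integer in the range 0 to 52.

25

Multiply the listed residues: 13 · 42 · 44 · 37 = 546 → 24024 → 888888.
Reducing modulo 53: 888888 = 16771·53 + 25, so 37^43 ≡ 25.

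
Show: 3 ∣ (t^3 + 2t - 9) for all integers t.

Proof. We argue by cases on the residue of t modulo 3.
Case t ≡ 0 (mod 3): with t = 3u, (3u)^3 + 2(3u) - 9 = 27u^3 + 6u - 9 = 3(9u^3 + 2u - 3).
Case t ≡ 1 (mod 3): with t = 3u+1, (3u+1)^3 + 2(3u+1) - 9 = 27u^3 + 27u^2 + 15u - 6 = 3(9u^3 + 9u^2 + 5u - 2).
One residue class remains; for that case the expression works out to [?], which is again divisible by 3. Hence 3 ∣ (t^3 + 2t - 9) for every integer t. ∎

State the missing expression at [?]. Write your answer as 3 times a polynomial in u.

The residues treated are {0, 1}, so the missing case is t ≡ 2 (mod 3); write t = 3u+2.
Then (3u+2)^3 + 2(3u+2) - 9 = 27u^3 + 54u^2 + 42u + 3 = 3(9u^3 + 18u^2 + 14u + 1).

3(9u^3 + 18u^2 + 14u + 1)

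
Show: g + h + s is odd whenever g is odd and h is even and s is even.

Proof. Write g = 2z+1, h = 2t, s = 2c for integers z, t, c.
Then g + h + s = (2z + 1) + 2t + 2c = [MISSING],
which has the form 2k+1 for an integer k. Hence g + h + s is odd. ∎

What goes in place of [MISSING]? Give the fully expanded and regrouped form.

Expanding: (2z + 1) + 2t + 2c = 2c + 2t + 2z + 1.
Every term except the constant is even, so this is 2(c + t + z) + 1,
and c + t + z ∈ ℤ gives the required form.

2(c + t + z) + 1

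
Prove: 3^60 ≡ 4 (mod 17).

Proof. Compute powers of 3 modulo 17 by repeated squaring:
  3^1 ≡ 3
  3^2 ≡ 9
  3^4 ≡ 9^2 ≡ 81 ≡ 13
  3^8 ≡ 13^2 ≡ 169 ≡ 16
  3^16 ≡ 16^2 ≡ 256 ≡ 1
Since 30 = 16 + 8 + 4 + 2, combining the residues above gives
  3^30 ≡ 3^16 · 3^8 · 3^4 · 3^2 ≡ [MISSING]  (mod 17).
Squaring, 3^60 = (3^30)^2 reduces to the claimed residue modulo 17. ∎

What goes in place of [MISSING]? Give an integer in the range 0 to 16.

Multiply the listed residues: 1 · 16 · 13 · 9 = 16 → 208 → 1872.
Reducing modulo 17: 1872 = 110·17 + 2, so 3^30 ≡ 2.

2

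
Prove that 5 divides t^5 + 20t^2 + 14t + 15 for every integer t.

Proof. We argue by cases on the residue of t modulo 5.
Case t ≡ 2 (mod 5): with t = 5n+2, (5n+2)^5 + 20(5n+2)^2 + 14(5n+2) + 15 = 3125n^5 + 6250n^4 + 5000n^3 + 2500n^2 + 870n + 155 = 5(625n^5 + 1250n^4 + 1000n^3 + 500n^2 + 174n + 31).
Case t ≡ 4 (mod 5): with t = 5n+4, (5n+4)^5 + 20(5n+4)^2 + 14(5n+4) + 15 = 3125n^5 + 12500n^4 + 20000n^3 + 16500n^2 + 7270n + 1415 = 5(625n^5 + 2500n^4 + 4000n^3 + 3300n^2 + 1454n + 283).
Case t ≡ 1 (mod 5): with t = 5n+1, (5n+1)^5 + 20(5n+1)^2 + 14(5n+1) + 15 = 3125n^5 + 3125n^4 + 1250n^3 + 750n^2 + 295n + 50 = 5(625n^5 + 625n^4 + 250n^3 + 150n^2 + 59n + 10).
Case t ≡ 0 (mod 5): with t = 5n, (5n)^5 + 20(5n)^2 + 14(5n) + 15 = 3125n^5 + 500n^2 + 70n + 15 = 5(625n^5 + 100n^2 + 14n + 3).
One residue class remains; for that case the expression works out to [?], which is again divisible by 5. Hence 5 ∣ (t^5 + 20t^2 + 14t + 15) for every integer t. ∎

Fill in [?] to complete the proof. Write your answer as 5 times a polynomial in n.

5(625n^5 + 1875n^4 + 2250n^3 + 1450n^2 + 539n + 96)

Only t ≡ 3 (mod 5) is unaccounted for. Put t = 5n+3:
(5n+3)^5 + 20(5n+3)^2 + 14(5n+3) + 15 expands to 3125n^5 + 9375n^4 + 11250n^3 + 7250n^2 + 2695n + 480,
and factoring out 5 leaves 5(625n^5 + 1875n^4 + 2250n^3 + 1450n^2 + 539n + 96).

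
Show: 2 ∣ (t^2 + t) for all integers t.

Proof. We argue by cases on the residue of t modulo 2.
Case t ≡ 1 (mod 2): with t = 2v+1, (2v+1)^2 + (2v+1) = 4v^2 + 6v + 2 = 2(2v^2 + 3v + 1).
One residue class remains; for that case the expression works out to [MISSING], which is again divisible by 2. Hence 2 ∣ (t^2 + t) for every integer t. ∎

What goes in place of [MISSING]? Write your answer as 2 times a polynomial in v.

The residues treated are {1}, so the missing case is t ≡ 0 (mod 2); write t = 2v.
Then (2v)^2 + (2v) = 4v^2 + 2v = 2(2v^2 + v).

2(2v^2 + v)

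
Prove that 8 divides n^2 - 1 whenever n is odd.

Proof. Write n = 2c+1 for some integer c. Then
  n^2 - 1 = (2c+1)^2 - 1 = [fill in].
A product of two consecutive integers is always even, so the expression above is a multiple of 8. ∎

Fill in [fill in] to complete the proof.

(2c+1)^2 - 1 = 4c^2 + 4c + 1 - 1 = 4c^2 + 4c = 4c(c+1).
Since c and c+1 are consecutive, c(c+1) is even, and 4·(even) is a multiple of 8.

4c(c + 1)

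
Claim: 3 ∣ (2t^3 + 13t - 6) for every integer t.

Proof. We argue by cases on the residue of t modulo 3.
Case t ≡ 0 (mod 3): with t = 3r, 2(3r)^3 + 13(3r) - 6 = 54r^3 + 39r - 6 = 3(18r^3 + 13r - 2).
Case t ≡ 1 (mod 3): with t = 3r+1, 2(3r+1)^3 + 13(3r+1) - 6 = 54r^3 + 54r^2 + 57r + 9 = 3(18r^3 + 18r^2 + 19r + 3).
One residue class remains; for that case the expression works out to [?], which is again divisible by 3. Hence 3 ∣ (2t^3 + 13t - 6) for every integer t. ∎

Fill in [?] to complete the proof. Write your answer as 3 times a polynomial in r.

The residues treated are {0, 1}, so the missing case is t ≡ 2 (mod 3); write t = 3r+2.
Then 2(3r+2)^3 + 13(3r+2) - 6 = 54r^3 + 108r^2 + 111r + 36 = 3(18r^3 + 36r^2 + 37r + 12).

3(18r^3 + 36r^2 + 37r + 12)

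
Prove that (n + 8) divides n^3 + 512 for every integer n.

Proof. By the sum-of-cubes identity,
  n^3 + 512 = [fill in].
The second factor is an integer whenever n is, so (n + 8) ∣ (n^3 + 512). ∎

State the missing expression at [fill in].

(n + 8)(n^2 - 8n + 64)

Polynomial division of n^3 + 512 by n + 8 leaves remainder 0 and quotient n^2 - 8n + 64.
Hence n^3 + 512 = (n + 8)(n^2 - 8n + 64).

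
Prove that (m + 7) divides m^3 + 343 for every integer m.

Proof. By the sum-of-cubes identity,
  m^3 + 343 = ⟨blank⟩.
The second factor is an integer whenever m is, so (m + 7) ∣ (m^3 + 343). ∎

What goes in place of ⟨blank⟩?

(m + 7)(m^2 - 7m + 49)

a^3 + b^3 = (a + b)(a^2 - ab + b^2). With a = m, b = 7:
m^3 + 343 = (m + 7)(m^2 - 7m + 49).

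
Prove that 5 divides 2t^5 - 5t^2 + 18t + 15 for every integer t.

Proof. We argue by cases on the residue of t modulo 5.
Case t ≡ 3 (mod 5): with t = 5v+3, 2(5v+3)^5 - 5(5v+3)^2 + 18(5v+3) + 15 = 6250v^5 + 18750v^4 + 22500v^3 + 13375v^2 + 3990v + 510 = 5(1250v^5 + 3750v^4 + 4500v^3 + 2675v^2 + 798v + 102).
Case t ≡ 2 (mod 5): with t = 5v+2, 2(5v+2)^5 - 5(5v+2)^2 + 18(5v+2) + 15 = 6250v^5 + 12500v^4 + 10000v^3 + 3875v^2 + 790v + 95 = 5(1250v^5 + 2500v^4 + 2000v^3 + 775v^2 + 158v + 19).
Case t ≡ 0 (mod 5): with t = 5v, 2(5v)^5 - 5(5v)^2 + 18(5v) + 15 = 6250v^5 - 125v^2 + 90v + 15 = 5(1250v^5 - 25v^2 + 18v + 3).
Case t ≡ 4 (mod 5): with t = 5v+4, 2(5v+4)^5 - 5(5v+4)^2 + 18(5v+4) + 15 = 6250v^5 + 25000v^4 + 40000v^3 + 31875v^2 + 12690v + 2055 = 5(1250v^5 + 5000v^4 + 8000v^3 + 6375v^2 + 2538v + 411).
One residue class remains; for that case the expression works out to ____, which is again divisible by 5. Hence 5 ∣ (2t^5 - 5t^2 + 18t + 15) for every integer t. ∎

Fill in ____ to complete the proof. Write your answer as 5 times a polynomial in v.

5(1250v^5 + 1250v^4 + 500v^3 + 75v^2 + 18v + 6)

Only t ≡ 1 (mod 5) is unaccounted for. Put t = 5v+1:
2(5v+1)^5 - 5(5v+1)^2 + 18(5v+1) + 15 expands to 6250v^5 + 6250v^4 + 2500v^3 + 375v^2 + 90v + 30,
and factoring out 5 leaves 5(1250v^5 + 1250v^4 + 500v^3 + 75v^2 + 18v + 6).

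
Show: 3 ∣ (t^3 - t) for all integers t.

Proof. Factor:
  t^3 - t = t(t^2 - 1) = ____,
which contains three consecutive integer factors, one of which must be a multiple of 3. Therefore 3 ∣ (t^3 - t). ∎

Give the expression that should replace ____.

t(t^2 - 1) = t(t - 1)(t + 1) = (t - 1)t(t + 1).
These three factors are consecutive integers, so their product is divisible by 3.

(t - 1)t(t + 1)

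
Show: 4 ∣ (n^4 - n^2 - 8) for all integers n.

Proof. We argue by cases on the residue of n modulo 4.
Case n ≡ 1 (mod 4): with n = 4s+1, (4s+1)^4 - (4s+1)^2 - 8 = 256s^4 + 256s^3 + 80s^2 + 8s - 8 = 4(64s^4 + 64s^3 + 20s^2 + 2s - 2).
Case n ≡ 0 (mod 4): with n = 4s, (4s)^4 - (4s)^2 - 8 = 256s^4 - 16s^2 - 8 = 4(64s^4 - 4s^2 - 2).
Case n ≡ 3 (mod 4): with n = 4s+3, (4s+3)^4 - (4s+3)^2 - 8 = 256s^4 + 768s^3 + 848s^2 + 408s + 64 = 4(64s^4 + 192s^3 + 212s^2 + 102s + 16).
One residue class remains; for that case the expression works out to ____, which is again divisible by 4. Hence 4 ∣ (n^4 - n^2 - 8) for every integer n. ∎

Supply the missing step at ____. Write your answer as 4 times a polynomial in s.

4(64s^4 + 128s^3 + 92s^2 + 28s + 1)

Only n ≡ 2 (mod 4) is unaccounted for. Put n = 4s+2:
(4s+2)^4 - (4s+2)^2 - 8 expands to 256s^4 + 512s^3 + 368s^2 + 112s + 4,
and factoring out 4 leaves 4(64s^4 + 128s^3 + 92s^2 + 28s + 1).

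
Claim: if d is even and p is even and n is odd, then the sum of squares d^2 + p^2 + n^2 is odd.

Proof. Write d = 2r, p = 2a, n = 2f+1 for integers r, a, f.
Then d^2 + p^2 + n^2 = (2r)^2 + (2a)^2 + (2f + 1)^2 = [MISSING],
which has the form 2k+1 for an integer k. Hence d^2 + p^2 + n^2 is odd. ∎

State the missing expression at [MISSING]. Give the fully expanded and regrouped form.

2(2a^2 + 2f^2 + 2f + 2r^2) + 1

(2r)^2 + (2a)^2 + (2f + 1)^2 = 4a^2 + 4f^2 + 4f + 4r^2 + 1
= 2(2a^2 + 2f^2 + 2f + 2r^2) + 1.
Since 2a^2 + 2f^2 + 2f + 2r^2 is an integer, the sum of squares is of the form 2k+1 for an integer k.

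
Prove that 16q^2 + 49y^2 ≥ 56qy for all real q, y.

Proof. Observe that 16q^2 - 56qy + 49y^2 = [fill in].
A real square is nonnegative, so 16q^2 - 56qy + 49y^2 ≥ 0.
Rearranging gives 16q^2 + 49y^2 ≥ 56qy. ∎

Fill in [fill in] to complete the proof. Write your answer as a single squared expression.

The leading and trailing coefficients are 4^2 and 7^2, and 56 = 2·4·7, so the trinomial is (4q - 7y)^2.
Hence 16q^2 - 56qy + 49y^2 ≥ 0.

(4q - 7y)^2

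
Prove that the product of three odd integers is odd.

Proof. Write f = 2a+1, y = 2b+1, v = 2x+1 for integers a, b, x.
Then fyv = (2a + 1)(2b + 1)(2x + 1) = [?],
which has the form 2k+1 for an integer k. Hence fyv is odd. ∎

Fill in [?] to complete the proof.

Expanding: (2a + 1)(2b + 1)(2x + 1) = 8abx + 4ab + 4ax + 2a + 4bx + 2b + 2x + 1.
Every term except the constant is even, so this is 2(4abx + 2ab + 2ax + a + 2bx + b + x) + 1,
and 4abx + 2ab + 2ax + a + 2bx + b + x ∈ ℤ gives the required form.

2(4abx + 2ab + 2ax + a + 2bx + b + x) + 1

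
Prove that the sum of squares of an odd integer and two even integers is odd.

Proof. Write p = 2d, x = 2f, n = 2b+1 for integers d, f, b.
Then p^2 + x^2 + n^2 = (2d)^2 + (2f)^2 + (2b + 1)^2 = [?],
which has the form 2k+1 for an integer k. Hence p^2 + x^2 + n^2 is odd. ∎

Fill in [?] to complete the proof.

Expanding: (2d)^2 + (2f)^2 + (2b + 1)^2 = 4b^2 + 4b + 4d^2 + 4f^2 + 1.
Every term except the constant is even, so this is 2(2b^2 + 2b + 2d^2 + 2f^2) + 1,
and 2b^2 + 2b + 2d^2 + 2f^2 ∈ ℤ gives the required form.

2(2b^2 + 2b + 2d^2 + 2f^2) + 1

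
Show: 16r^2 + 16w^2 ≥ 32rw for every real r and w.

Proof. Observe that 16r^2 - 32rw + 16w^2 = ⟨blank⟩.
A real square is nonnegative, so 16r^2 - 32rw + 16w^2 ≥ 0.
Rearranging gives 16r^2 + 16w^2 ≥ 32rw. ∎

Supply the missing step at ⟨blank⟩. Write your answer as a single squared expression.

16r^2 - 32rw + 16w^2 is a perfect-square trinomial: the outer terms are (4r)^2 and (4w)^2, and the cross term is -2·4r·4w.
So 16r^2 - 32rw + 16w^2 = (4r - 4w)^2 ≥ 0.

(4r - 4w)^2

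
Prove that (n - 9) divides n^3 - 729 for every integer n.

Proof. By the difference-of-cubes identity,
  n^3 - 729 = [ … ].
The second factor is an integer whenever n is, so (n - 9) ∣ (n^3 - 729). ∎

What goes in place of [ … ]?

Polynomial division of n^3 - 729 by n - 9 leaves remainder 0 and quotient n^2 + 9n + 81.
Hence n^3 - 729 = (n - 9)(n^2 + 9n + 81).

(n - 9)(n^2 + 9n + 81)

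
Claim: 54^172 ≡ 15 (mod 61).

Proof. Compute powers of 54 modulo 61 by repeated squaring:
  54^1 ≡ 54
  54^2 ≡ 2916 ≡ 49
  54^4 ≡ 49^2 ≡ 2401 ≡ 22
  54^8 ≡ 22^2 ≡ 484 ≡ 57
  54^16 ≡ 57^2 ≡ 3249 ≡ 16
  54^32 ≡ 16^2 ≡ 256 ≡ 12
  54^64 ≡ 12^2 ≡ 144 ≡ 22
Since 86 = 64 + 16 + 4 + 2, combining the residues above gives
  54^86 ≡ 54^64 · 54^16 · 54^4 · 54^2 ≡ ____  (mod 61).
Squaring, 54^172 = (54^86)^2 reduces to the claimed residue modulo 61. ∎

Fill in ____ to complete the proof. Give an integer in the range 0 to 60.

36

54^64 · 54^16 · 54^4 · 54^2 ≡ 22 · 16 · 22 · 49 = 379456.
379456 mod 61 = 36, so 54^86 ≡ 36 (mod 61).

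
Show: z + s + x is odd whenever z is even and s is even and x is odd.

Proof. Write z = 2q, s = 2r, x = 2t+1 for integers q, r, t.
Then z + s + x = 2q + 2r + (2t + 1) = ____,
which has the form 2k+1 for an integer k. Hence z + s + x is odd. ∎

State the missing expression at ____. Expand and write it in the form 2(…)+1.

2(q + r + t) + 1

2q + 2r + (2t + 1) = 2q + 2r + 2t + 1
= 2(q + r + t) + 1.
Since q + r + t is an integer, the sum is of the form 2k+1 for an integer k.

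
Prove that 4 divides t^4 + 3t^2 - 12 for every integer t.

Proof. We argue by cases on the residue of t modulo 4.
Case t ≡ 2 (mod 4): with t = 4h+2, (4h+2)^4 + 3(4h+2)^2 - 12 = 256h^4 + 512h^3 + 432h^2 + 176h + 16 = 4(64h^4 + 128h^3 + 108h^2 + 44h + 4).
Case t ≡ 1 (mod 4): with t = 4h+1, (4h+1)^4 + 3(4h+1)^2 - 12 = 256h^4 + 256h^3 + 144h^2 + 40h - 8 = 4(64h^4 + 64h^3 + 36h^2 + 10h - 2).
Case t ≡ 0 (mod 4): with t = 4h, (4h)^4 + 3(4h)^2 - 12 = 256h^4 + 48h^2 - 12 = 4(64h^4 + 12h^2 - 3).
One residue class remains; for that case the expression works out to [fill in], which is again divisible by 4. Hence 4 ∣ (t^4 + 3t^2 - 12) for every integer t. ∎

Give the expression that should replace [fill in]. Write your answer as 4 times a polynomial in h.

4(64h^4 + 192h^3 + 228h^2 + 126h + 24)

Only t ≡ 3 (mod 4) is unaccounted for. Put t = 4h+3:
(4h+3)^4 + 3(4h+3)^2 - 12 expands to 256h^4 + 768h^3 + 912h^2 + 504h + 96,
and factoring out 4 leaves 4(64h^4 + 192h^3 + 228h^2 + 126h + 24).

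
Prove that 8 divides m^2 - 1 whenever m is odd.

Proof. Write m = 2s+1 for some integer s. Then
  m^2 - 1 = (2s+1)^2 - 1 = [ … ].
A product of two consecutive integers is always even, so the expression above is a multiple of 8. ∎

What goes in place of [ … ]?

(2s+1)^2 - 1 = 4s^2 + 4s + 1 - 1 = 4s^2 + 4s = 4s(s+1).
Since s and s+1 are consecutive, s(s+1) is even, and 4·(even) is a multiple of 8.

4s(s + 1)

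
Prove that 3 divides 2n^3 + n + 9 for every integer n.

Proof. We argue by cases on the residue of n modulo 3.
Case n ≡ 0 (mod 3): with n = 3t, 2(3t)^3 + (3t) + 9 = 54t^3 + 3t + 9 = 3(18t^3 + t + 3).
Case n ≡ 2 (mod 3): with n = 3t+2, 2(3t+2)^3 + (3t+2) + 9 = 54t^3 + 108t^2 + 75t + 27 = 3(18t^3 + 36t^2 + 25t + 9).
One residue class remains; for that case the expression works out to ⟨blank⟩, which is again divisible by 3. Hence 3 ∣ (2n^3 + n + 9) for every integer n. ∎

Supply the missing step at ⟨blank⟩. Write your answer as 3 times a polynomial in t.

3(18t^3 + 18t^2 + 7t + 4)

Only n ≡ 1 (mod 3) is unaccounted for. Put n = 3t+1:
2(3t+1)^3 + (3t+1) + 9 expands to 54t^3 + 54t^2 + 21t + 12,
and factoring out 3 leaves 3(18t^3 + 18t^2 + 7t + 4).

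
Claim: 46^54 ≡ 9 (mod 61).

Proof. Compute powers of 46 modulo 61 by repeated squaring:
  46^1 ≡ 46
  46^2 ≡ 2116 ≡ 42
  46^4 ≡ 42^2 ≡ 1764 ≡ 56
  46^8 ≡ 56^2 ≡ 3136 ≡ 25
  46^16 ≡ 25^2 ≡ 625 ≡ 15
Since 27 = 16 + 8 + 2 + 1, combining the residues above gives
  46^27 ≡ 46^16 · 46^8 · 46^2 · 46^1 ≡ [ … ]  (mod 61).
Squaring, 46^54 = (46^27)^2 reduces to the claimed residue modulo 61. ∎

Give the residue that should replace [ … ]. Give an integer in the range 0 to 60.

3

Multiply the listed residues: 15 · 25 · 42 · 46 = 375 → 15750 → 724500.
Reducing modulo 61: 724500 = 11877·61 + 3, so 46^27 ≡ 3.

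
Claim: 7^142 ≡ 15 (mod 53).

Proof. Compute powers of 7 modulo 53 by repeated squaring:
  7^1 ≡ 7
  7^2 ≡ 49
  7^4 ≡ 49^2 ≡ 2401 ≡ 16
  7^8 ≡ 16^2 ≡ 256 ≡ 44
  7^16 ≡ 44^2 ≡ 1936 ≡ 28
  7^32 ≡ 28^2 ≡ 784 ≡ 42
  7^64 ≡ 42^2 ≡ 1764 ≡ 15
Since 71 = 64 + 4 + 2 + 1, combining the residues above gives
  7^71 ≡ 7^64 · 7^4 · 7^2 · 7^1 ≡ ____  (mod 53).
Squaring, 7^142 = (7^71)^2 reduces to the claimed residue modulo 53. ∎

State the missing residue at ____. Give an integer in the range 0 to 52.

Multiply the listed residues: 15 · 16 · 49 · 7 = 240 → 11760 → 82320.
Reducing modulo 53: 82320 = 1553·53 + 11, so 7^71 ≡ 11.

11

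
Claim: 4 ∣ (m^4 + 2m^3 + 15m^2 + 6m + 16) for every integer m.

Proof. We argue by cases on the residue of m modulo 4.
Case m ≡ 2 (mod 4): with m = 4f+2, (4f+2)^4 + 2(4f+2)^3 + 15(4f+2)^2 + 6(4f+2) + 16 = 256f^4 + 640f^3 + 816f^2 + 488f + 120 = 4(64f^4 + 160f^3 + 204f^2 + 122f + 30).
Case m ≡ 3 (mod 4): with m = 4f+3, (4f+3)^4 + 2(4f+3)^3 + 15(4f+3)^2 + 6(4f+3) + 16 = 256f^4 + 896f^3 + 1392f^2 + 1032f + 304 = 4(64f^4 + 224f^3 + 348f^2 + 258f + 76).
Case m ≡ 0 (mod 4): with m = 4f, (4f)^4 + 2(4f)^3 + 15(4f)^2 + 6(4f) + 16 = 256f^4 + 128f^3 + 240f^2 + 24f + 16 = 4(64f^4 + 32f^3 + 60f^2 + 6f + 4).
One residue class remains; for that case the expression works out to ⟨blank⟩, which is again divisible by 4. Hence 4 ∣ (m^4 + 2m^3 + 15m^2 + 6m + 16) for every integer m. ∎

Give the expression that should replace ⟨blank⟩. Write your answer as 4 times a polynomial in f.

The residues treated are {2, 3, 0}, so the missing case is m ≡ 1 (mod 4); write m = 4f+1.
Then (4f+1)^4 + 2(4f+1)^3 + 15(4f+1)^2 + 6(4f+1) + 16 = 256f^4 + 384f^3 + 432f^2 + 184f + 40 = 4(64f^4 + 96f^3 + 108f^2 + 46f + 10).

4(64f^4 + 96f^3 + 108f^2 + 46f + 10)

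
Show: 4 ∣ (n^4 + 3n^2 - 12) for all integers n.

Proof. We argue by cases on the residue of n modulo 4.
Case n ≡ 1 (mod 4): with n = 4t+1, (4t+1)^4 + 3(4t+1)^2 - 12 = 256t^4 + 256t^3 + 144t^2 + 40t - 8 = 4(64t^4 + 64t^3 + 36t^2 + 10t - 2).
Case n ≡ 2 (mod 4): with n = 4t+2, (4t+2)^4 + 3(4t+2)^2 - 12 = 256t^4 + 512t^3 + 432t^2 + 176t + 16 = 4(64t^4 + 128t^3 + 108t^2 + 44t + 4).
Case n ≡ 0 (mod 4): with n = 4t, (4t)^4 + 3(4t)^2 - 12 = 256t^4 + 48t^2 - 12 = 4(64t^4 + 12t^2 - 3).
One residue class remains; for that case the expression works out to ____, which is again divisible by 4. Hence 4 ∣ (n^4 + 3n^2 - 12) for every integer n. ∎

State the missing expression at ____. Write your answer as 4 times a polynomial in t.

The residues treated are {1, 2, 0}, so the missing case is n ≡ 3 (mod 4); write n = 4t+3.
Then (4t+3)^4 + 3(4t+3)^2 - 12 = 256t^4 + 768t^3 + 912t^2 + 504t + 96 = 4(64t^4 + 192t^3 + 228t^2 + 126t + 24).

4(64t^4 + 192t^3 + 228t^2 + 126t + 24)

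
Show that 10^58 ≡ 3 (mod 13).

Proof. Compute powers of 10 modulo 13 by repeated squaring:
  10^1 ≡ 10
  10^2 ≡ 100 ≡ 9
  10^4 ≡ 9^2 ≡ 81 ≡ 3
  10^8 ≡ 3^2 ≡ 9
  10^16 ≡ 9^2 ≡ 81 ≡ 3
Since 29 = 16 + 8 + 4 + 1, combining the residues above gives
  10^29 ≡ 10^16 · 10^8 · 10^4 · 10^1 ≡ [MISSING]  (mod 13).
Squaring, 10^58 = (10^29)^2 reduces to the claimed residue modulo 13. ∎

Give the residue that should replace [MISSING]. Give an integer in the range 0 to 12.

10^16 · 10^8 · 10^4 · 10^1 ≡ 3 · 9 · 3 · 10 = 810.
810 mod 13 = 4, so 10^29 ≡ 4 (mod 13).

4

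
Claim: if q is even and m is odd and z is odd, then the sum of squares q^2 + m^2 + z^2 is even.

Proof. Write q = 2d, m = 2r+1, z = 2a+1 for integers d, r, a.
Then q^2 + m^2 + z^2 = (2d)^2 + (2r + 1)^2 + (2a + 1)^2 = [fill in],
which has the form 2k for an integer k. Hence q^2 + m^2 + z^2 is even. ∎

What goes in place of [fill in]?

(2d)^2 + (2r + 1)^2 + (2a + 1)^2 = 4a^2 + 4a + 4d^2 + 4r^2 + 4r + 2
= 2(2a^2 + 2a + 2d^2 + 2r^2 + 2r + 1).
Since 2a^2 + 2a + 2d^2 + 2r^2 + 2r + 1 is an integer, the sum of squares is of the form 2k for an integer k.

2(2a^2 + 2a + 2d^2 + 2r^2 + 2r + 1)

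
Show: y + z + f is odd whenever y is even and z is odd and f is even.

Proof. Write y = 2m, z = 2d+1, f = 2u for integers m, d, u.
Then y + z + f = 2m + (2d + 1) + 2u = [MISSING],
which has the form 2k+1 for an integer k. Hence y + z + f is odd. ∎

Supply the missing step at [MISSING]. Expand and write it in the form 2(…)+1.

2m + (2d + 1) + 2u = 2d + 2m + 2u + 1
= 2(d + m + u) + 1.
Since d + m + u is an integer, the sum is of the form 2k+1 for an integer k.

2(d + m + u) + 1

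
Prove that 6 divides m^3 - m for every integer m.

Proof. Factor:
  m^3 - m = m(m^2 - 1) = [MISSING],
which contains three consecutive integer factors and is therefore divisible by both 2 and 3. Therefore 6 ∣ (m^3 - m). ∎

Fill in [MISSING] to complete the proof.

m(m^2 - 1) = m(m - 1)(m + 1) = (m - 1)m(m + 1).
These three factors are consecutive integers, so their product is divisible by 6.

(m - 1)m(m + 1)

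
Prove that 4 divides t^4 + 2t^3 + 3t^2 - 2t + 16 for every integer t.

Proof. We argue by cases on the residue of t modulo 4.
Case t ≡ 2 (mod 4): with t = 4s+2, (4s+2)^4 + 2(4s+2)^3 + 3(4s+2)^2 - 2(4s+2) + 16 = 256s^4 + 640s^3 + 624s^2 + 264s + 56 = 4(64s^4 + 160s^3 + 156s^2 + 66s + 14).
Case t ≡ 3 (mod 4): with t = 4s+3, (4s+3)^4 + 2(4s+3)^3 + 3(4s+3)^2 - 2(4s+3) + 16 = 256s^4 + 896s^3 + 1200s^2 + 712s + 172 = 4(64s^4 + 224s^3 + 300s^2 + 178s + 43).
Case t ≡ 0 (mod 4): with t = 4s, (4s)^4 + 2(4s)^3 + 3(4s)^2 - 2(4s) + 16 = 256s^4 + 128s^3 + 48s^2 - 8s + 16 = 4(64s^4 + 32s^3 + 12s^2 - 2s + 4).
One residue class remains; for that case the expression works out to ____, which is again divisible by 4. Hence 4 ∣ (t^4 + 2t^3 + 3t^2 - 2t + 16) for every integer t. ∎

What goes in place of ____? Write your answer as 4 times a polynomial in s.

4(64s^4 + 96s^3 + 60s^2 + 14s + 5)

The residues treated are {2, 3, 0}, so the missing case is t ≡ 1 (mod 4); write t = 4s+1.
Then (4s+1)^4 + 2(4s+1)^3 + 3(4s+1)^2 - 2(4s+1) + 16 = 256s^4 + 384s^3 + 240s^2 + 56s + 20 = 4(64s^4 + 96s^3 + 60s^2 + 14s + 5).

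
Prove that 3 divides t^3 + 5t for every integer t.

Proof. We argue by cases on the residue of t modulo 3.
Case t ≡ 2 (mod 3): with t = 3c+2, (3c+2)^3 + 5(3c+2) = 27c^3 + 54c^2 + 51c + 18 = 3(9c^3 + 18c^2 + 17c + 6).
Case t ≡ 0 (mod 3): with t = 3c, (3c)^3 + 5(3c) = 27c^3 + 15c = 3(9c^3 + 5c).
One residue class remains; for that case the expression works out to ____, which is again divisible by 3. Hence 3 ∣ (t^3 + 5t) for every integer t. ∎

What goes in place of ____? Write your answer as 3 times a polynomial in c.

Only t ≡ 1 (mod 3) is unaccounted for. Put t = 3c+1:
(3c+1)^3 + 5(3c+1) expands to 27c^3 + 27c^2 + 24c + 6,
and factoring out 3 leaves 3(9c^3 + 9c^2 + 8c + 2).

3(9c^3 + 9c^2 + 8c + 2)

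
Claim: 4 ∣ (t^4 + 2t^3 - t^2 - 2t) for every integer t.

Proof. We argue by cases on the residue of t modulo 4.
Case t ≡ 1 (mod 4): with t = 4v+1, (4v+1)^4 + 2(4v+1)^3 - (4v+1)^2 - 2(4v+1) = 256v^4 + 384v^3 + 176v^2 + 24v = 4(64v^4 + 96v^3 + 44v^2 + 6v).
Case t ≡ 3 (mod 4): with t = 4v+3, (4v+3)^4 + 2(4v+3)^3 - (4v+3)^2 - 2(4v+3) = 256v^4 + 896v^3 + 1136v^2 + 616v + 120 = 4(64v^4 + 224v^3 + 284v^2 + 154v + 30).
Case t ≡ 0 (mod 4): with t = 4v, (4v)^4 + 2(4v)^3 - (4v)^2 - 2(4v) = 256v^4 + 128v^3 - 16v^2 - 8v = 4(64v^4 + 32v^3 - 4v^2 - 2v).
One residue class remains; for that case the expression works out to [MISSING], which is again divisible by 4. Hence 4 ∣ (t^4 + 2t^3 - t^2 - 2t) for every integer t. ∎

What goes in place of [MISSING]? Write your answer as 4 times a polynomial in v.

4(64v^4 + 160v^3 + 140v^2 + 50v + 6)

The residues treated are {1, 3, 0}, so the missing case is t ≡ 2 (mod 4); write t = 4v+2.
Then (4v+2)^4 + 2(4v+2)^3 - (4v+2)^2 - 2(4v+2) = 256v^4 + 640v^3 + 560v^2 + 200v + 24 = 4(64v^4 + 160v^3 + 140v^2 + 50v + 6).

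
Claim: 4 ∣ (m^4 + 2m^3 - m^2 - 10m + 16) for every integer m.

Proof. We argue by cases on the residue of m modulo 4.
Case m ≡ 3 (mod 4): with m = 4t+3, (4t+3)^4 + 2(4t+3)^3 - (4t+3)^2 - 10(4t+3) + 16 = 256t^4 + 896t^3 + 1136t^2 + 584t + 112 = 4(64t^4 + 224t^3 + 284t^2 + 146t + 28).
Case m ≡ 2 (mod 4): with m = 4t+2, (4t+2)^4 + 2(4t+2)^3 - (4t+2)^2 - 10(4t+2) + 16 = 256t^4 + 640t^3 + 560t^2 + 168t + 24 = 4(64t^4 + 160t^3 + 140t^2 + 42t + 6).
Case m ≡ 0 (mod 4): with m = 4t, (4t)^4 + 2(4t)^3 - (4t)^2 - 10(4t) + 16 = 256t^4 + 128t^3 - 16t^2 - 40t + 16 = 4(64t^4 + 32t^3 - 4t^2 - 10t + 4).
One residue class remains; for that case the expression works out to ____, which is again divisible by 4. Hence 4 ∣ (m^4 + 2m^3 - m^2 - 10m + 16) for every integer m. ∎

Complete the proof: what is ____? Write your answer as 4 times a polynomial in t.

The residues treated are {3, 2, 0}, so the missing case is m ≡ 1 (mod 4); write m = 4t+1.
Then (4t+1)^4 + 2(4t+1)^3 - (4t+1)^2 - 10(4t+1) + 16 = 256t^4 + 384t^3 + 176t^2 - 8t + 8 = 4(64t^4 + 96t^3 + 44t^2 - 2t + 2).

4(64t^4 + 96t^3 + 44t^2 - 2t + 2)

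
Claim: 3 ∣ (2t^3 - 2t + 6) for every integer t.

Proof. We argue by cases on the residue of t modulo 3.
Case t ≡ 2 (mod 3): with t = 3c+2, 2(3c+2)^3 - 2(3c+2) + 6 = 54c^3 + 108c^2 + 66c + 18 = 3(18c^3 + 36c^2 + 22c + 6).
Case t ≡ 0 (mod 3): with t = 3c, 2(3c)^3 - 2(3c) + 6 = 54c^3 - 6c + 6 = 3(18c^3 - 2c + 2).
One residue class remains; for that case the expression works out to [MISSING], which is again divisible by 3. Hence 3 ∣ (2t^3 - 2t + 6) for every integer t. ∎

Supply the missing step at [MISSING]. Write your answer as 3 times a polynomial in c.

Only t ≡ 1 (mod 3) is unaccounted for. Put t = 3c+1:
2(3c+1)^3 - 2(3c+1) + 6 expands to 54c^3 + 54c^2 + 12c + 6,
and factoring out 3 leaves 3(18c^3 + 18c^2 + 4c + 2).

3(18c^3 + 18c^2 + 4c + 2)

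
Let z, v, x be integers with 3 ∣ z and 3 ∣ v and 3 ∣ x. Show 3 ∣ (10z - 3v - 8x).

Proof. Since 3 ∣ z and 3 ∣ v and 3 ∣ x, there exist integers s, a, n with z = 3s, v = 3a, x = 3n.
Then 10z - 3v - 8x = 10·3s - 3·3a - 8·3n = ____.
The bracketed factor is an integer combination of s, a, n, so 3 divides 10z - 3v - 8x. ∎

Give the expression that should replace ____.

3(-3a - 8n + 10s)

Pull the common 3 out of every term: 10·3s - 3·3a - 8·3n = 3(-3a - 8n + 10s).
-3a - 8n + 10s is an integer, which exhibits the divisibility.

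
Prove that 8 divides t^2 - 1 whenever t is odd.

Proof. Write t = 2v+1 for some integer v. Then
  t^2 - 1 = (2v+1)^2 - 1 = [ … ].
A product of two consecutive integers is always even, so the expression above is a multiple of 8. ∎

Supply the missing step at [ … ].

4v(v + 1)

(2v+1)^2 - 1 = 4v^2 + 4v + 1 - 1 = 4v^2 + 4v = 4v(v+1).
Since v and v+1 are consecutive, v(v+1) is even, and 4·(even) is a multiple of 8.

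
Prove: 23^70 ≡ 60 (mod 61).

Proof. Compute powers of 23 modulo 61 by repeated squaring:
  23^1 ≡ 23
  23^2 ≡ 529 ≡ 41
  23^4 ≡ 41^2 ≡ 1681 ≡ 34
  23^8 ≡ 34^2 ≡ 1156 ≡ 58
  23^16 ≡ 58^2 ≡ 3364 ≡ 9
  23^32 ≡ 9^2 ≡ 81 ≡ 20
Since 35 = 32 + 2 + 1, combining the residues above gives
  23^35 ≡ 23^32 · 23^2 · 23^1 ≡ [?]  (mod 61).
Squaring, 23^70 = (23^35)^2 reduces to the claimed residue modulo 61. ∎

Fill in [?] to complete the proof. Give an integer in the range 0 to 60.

23^32 · 23^2 · 23^1 ≡ 20 · 41 · 23 = 18860.
18860 mod 61 = 11, so 23^35 ≡ 11 (mod 61).

11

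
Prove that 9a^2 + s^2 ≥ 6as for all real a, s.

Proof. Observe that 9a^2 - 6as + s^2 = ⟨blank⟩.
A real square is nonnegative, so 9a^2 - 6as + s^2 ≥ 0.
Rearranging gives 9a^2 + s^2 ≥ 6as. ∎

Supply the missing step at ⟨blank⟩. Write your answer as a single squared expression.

(3a - s)^2

The leading and trailing coefficients are 3^2 and 1^2, and 6 = 2·3·1, so the trinomial is (3a - s)^2.
Hence 9a^2 - 6as + s^2 ≥ 0.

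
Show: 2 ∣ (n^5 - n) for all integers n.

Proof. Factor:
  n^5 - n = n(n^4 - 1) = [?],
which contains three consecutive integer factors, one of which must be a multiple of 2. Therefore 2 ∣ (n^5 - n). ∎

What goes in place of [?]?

n^4 - 1 = (n^2 - 1)(n^2 + 1), and n^2 - 1 = (n-1)(n+1).
So n(n^4 - 1) = (n - 1)n(n + 1)(n^2 + 1).

(n - 1)n(n + 1)(n^2 + 1)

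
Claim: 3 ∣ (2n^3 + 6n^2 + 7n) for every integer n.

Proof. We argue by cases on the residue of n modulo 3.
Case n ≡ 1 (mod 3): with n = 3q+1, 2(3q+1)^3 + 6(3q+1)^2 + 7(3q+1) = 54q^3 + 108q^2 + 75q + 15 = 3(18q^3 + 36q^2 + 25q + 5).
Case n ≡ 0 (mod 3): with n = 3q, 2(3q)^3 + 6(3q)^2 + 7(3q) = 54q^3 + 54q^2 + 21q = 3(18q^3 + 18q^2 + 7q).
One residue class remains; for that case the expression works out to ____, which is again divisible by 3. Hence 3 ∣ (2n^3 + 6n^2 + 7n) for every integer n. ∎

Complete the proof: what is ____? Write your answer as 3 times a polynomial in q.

Only n ≡ 2 (mod 3) is unaccounted for. Put n = 3q+2:
2(3q+2)^3 + 6(3q+2)^2 + 7(3q+2) expands to 54q^3 + 162q^2 + 165q + 54,
and factoring out 3 leaves 3(18q^3 + 54q^2 + 55q + 18).

3(18q^3 + 54q^2 + 55q + 18)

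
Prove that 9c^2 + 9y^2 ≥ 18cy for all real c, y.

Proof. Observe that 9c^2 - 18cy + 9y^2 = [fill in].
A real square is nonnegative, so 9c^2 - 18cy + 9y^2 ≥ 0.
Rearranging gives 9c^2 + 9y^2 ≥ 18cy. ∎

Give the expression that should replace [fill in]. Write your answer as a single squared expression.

(3c - 3y)^2

The leading and trailing coefficients are 3^2 and 3^2, and 18 = 2·3·3, so the trinomial is (3c - 3y)^2.
Hence 9c^2 - 18cy + 9y^2 ≥ 0.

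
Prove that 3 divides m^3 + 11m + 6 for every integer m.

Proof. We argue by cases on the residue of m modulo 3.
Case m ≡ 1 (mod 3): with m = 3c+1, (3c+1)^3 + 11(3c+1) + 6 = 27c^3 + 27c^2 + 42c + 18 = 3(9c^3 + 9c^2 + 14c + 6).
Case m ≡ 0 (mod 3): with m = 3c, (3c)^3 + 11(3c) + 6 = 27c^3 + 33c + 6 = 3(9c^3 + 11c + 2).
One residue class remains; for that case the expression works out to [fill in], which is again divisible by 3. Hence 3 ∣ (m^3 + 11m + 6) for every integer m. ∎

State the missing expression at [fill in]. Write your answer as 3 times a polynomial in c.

The residues treated are {1, 0}, so the missing case is m ≡ 2 (mod 3); write m = 3c+2.
Then (3c+2)^3 + 11(3c+2) + 6 = 27c^3 + 54c^2 + 69c + 36 = 3(9c^3 + 18c^2 + 23c + 12).

3(9c^3 + 18c^2 + 23c + 12)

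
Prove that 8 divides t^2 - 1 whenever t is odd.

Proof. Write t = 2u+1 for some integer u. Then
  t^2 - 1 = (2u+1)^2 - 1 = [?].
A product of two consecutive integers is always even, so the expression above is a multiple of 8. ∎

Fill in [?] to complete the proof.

4u(u + 1)

(2u+1)^2 - 1 = 4u^2 + 4u + 1 - 1 = 4u^2 + 4u = 4u(u+1).
Since u and u+1 are consecutive, u(u+1) is even, and 4·(even) is a multiple of 8.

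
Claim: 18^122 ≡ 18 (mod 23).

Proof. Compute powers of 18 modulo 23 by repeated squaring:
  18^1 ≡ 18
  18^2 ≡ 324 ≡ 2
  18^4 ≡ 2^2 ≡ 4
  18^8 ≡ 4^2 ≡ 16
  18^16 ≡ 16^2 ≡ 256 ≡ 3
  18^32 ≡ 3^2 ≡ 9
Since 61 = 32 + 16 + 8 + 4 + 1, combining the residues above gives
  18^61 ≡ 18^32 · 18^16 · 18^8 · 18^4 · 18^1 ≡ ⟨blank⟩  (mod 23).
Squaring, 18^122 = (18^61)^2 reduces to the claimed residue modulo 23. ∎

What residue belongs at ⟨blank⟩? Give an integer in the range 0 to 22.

Multiply the listed residues: 9 · 3 · 16 · 4 · 18 = 27 → 432 → 1728 → 31104.
Reducing modulo 23: 31104 = 1352·23 + 8, so 18^61 ≡ 8.

8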